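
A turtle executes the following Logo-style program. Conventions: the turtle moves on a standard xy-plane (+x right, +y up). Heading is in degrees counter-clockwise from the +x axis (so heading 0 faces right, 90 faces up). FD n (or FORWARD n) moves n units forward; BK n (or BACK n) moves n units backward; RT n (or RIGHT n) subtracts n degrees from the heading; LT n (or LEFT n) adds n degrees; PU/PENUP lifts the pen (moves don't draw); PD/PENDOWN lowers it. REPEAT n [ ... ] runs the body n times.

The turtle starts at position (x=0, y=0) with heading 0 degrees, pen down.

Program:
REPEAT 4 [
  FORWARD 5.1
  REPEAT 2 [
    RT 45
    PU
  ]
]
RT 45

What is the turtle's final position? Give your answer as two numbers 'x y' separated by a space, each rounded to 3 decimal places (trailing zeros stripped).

Answer: 0 0

Derivation:
Executing turtle program step by step:
Start: pos=(0,0), heading=0, pen down
REPEAT 4 [
  -- iteration 1/4 --
  FD 5.1: (0,0) -> (5.1,0) [heading=0, draw]
  REPEAT 2 [
    -- iteration 1/2 --
    RT 45: heading 0 -> 315
    PU: pen up
    -- iteration 2/2 --
    RT 45: heading 315 -> 270
    PU: pen up
  ]
  -- iteration 2/4 --
  FD 5.1: (5.1,0) -> (5.1,-5.1) [heading=270, move]
  REPEAT 2 [
    -- iteration 1/2 --
    RT 45: heading 270 -> 225
    PU: pen up
    -- iteration 2/2 --
    RT 45: heading 225 -> 180
    PU: pen up
  ]
  -- iteration 3/4 --
  FD 5.1: (5.1,-5.1) -> (0,-5.1) [heading=180, move]
  REPEAT 2 [
    -- iteration 1/2 --
    RT 45: heading 180 -> 135
    PU: pen up
    -- iteration 2/2 --
    RT 45: heading 135 -> 90
    PU: pen up
  ]
  -- iteration 4/4 --
  FD 5.1: (0,-5.1) -> (0,0) [heading=90, move]
  REPEAT 2 [
    -- iteration 1/2 --
    RT 45: heading 90 -> 45
    PU: pen up
    -- iteration 2/2 --
    RT 45: heading 45 -> 0
    PU: pen up
  ]
]
RT 45: heading 0 -> 315
Final: pos=(0,0), heading=315, 1 segment(s) drawn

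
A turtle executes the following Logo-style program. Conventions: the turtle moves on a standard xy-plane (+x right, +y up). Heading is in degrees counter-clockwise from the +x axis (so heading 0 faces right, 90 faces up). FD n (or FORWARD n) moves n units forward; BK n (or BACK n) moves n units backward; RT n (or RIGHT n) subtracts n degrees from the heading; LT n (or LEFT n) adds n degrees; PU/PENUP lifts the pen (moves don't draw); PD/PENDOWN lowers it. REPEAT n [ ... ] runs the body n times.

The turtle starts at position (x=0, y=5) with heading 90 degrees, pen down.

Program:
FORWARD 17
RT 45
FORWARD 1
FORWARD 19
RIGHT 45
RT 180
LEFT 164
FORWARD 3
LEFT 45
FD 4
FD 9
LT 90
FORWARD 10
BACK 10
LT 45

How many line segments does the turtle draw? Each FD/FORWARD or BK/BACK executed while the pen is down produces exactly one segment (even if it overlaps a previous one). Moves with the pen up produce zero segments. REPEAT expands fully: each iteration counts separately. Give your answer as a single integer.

Executing turtle program step by step:
Start: pos=(0,5), heading=90, pen down
FD 17: (0,5) -> (0,22) [heading=90, draw]
RT 45: heading 90 -> 45
FD 1: (0,22) -> (0.707,22.707) [heading=45, draw]
FD 19: (0.707,22.707) -> (14.142,36.142) [heading=45, draw]
RT 45: heading 45 -> 0
RT 180: heading 0 -> 180
LT 164: heading 180 -> 344
FD 3: (14.142,36.142) -> (17.026,35.315) [heading=344, draw]
LT 45: heading 344 -> 29
FD 4: (17.026,35.315) -> (20.524,37.254) [heading=29, draw]
FD 9: (20.524,37.254) -> (28.396,41.618) [heading=29, draw]
LT 90: heading 29 -> 119
FD 10: (28.396,41.618) -> (23.548,50.364) [heading=119, draw]
BK 10: (23.548,50.364) -> (28.396,41.618) [heading=119, draw]
LT 45: heading 119 -> 164
Final: pos=(28.396,41.618), heading=164, 8 segment(s) drawn
Segments drawn: 8

Answer: 8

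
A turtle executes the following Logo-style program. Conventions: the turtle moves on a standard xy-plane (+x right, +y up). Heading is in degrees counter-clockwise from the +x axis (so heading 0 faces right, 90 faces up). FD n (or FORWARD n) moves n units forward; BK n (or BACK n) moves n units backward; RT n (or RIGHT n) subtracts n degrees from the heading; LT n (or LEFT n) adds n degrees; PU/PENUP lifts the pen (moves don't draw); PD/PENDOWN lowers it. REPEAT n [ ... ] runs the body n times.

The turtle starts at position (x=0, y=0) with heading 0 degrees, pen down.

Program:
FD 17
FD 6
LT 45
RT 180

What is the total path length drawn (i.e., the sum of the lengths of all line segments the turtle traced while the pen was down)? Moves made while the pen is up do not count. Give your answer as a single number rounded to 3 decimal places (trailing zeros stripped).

Answer: 23

Derivation:
Executing turtle program step by step:
Start: pos=(0,0), heading=0, pen down
FD 17: (0,0) -> (17,0) [heading=0, draw]
FD 6: (17,0) -> (23,0) [heading=0, draw]
LT 45: heading 0 -> 45
RT 180: heading 45 -> 225
Final: pos=(23,0), heading=225, 2 segment(s) drawn

Segment lengths:
  seg 1: (0,0) -> (17,0), length = 17
  seg 2: (17,0) -> (23,0), length = 6
Total = 23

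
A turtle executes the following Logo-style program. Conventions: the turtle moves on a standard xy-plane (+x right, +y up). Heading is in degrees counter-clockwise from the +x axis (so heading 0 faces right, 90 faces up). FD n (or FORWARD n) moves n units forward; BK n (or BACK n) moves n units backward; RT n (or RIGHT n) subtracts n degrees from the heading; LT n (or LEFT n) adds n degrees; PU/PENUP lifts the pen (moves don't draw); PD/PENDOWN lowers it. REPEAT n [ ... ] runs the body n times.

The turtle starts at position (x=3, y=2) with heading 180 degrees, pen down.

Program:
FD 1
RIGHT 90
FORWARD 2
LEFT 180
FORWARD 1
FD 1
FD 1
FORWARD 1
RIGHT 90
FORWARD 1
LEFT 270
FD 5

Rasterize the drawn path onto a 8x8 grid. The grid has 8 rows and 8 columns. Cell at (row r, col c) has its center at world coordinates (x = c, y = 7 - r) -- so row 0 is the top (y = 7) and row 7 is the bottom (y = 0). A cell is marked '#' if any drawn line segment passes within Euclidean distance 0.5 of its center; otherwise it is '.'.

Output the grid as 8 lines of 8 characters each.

Answer: ........
........
.#......
.##.....
.##.....
.###....
.##.....
.##.....

Derivation:
Segment 0: (3,2) -> (2,2)
Segment 1: (2,2) -> (2,4)
Segment 2: (2,4) -> (2,3)
Segment 3: (2,3) -> (2,2)
Segment 4: (2,2) -> (2,1)
Segment 5: (2,1) -> (2,0)
Segment 6: (2,0) -> (1,0)
Segment 7: (1,0) -> (1,5)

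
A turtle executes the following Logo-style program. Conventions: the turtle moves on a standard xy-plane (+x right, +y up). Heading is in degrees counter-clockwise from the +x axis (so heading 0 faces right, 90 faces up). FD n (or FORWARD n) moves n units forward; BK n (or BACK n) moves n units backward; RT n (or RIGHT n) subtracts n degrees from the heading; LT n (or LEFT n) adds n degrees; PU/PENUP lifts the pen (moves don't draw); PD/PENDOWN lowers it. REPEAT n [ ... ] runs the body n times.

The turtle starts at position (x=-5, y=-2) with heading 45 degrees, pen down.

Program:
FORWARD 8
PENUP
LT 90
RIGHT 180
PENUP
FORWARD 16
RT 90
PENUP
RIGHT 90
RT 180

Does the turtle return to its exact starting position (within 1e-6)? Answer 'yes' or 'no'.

Answer: no

Derivation:
Executing turtle program step by step:
Start: pos=(-5,-2), heading=45, pen down
FD 8: (-5,-2) -> (0.657,3.657) [heading=45, draw]
PU: pen up
LT 90: heading 45 -> 135
RT 180: heading 135 -> 315
PU: pen up
FD 16: (0.657,3.657) -> (11.971,-7.657) [heading=315, move]
RT 90: heading 315 -> 225
PU: pen up
RT 90: heading 225 -> 135
RT 180: heading 135 -> 315
Final: pos=(11.971,-7.657), heading=315, 1 segment(s) drawn

Start position: (-5, -2)
Final position: (11.971, -7.657)
Distance = 17.889; >= 1e-6 -> NOT closed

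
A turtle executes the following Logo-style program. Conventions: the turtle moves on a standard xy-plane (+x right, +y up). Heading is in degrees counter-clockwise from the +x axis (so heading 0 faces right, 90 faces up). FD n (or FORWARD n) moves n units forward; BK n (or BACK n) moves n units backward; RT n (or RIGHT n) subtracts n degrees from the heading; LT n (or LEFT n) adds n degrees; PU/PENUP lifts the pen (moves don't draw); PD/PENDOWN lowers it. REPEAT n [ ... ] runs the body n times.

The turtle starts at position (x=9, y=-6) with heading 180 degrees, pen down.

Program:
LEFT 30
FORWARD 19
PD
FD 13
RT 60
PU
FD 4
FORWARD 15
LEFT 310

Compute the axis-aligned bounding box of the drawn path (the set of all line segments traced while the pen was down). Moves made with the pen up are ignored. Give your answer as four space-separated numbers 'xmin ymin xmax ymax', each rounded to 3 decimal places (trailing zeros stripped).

Executing turtle program step by step:
Start: pos=(9,-6), heading=180, pen down
LT 30: heading 180 -> 210
FD 19: (9,-6) -> (-7.454,-15.5) [heading=210, draw]
PD: pen down
FD 13: (-7.454,-15.5) -> (-18.713,-22) [heading=210, draw]
RT 60: heading 210 -> 150
PU: pen up
FD 4: (-18.713,-22) -> (-22.177,-20) [heading=150, move]
FD 15: (-22.177,-20) -> (-35.167,-12.5) [heading=150, move]
LT 310: heading 150 -> 100
Final: pos=(-35.167,-12.5), heading=100, 2 segment(s) drawn

Segment endpoints: x in {-18.713, -7.454, 9}, y in {-22, -15.5, -6}
xmin=-18.713, ymin=-22, xmax=9, ymax=-6

Answer: -18.713 -22 9 -6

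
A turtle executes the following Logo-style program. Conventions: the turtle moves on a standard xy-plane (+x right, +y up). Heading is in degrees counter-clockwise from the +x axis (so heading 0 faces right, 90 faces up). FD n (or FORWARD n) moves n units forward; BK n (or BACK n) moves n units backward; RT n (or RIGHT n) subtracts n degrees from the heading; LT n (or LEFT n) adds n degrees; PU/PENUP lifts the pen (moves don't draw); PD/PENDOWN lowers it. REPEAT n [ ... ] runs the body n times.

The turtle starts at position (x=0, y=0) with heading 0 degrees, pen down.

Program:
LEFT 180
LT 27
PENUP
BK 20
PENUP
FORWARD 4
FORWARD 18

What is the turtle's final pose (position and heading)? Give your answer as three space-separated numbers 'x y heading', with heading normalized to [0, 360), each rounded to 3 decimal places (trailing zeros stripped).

Answer: -1.782 -0.908 207

Derivation:
Executing turtle program step by step:
Start: pos=(0,0), heading=0, pen down
LT 180: heading 0 -> 180
LT 27: heading 180 -> 207
PU: pen up
BK 20: (0,0) -> (17.82,9.08) [heading=207, move]
PU: pen up
FD 4: (17.82,9.08) -> (14.256,7.264) [heading=207, move]
FD 18: (14.256,7.264) -> (-1.782,-0.908) [heading=207, move]
Final: pos=(-1.782,-0.908), heading=207, 0 segment(s) drawn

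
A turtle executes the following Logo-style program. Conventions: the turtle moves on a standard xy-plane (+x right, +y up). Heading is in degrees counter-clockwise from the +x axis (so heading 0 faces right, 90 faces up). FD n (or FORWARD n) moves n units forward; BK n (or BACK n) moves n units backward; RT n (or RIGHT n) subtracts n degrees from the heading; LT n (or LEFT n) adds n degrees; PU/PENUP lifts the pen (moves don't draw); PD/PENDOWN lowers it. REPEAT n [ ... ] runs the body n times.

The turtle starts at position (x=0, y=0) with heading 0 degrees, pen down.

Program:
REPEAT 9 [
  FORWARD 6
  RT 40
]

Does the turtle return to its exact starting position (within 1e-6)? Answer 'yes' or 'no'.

Executing turtle program step by step:
Start: pos=(0,0), heading=0, pen down
REPEAT 9 [
  -- iteration 1/9 --
  FD 6: (0,0) -> (6,0) [heading=0, draw]
  RT 40: heading 0 -> 320
  -- iteration 2/9 --
  FD 6: (6,0) -> (10.596,-3.857) [heading=320, draw]
  RT 40: heading 320 -> 280
  -- iteration 3/9 --
  FD 6: (10.596,-3.857) -> (11.638,-9.766) [heading=280, draw]
  RT 40: heading 280 -> 240
  -- iteration 4/9 --
  FD 6: (11.638,-9.766) -> (8.638,-14.962) [heading=240, draw]
  RT 40: heading 240 -> 200
  -- iteration 5/9 --
  FD 6: (8.638,-14.962) -> (3,-17.014) [heading=200, draw]
  RT 40: heading 200 -> 160
  -- iteration 6/9 --
  FD 6: (3,-17.014) -> (-2.638,-14.962) [heading=160, draw]
  RT 40: heading 160 -> 120
  -- iteration 7/9 --
  FD 6: (-2.638,-14.962) -> (-5.638,-9.766) [heading=120, draw]
  RT 40: heading 120 -> 80
  -- iteration 8/9 --
  FD 6: (-5.638,-9.766) -> (-4.596,-3.857) [heading=80, draw]
  RT 40: heading 80 -> 40
  -- iteration 9/9 --
  FD 6: (-4.596,-3.857) -> (0,0) [heading=40, draw]
  RT 40: heading 40 -> 0
]
Final: pos=(0,0), heading=0, 9 segment(s) drawn

Start position: (0, 0)
Final position: (0, 0)
Distance = 0; < 1e-6 -> CLOSED

Answer: yes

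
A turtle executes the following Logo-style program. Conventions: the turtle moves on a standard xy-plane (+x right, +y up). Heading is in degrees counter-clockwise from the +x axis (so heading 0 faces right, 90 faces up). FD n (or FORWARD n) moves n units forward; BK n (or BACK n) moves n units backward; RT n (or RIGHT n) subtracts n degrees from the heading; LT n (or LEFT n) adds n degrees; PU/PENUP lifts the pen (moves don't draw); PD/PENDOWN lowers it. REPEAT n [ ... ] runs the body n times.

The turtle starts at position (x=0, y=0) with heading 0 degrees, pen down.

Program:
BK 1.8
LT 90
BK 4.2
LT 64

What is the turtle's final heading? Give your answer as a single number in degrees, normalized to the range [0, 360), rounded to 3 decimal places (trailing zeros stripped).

Executing turtle program step by step:
Start: pos=(0,0), heading=0, pen down
BK 1.8: (0,0) -> (-1.8,0) [heading=0, draw]
LT 90: heading 0 -> 90
BK 4.2: (-1.8,0) -> (-1.8,-4.2) [heading=90, draw]
LT 64: heading 90 -> 154
Final: pos=(-1.8,-4.2), heading=154, 2 segment(s) drawn

Answer: 154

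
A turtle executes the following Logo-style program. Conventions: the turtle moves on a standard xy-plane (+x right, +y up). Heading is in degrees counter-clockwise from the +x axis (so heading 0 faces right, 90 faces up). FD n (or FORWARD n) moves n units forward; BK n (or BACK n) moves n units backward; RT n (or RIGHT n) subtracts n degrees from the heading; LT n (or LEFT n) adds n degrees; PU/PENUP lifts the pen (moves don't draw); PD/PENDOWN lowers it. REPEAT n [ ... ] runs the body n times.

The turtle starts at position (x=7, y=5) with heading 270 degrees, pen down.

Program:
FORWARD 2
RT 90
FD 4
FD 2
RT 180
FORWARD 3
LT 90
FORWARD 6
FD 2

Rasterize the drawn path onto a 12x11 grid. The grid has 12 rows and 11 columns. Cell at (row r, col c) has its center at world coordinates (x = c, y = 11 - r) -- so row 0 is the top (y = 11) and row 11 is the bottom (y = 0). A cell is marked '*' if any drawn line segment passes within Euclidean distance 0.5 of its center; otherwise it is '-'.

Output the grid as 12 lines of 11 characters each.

Segment 0: (7,5) -> (7,3)
Segment 1: (7,3) -> (3,3)
Segment 2: (3,3) -> (1,3)
Segment 3: (1,3) -> (4,3)
Segment 4: (4,3) -> (4,9)
Segment 5: (4,9) -> (4,11)

Answer: ----*------
----*------
----*------
----*------
----*------
----*------
----*--*---
----*--*---
-*******---
-----------
-----------
-----------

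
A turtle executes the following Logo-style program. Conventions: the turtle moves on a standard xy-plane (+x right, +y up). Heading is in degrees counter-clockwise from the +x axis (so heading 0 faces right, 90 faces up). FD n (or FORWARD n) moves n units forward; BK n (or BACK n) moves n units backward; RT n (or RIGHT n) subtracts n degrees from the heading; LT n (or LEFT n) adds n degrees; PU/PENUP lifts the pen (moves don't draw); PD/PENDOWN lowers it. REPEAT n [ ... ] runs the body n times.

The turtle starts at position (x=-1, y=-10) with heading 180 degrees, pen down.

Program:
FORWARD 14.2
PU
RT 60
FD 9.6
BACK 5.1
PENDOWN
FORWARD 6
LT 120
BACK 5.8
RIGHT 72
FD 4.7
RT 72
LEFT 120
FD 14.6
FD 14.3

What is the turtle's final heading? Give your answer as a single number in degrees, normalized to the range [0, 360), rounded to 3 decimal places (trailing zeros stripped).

Answer: 216

Derivation:
Executing turtle program step by step:
Start: pos=(-1,-10), heading=180, pen down
FD 14.2: (-1,-10) -> (-15.2,-10) [heading=180, draw]
PU: pen up
RT 60: heading 180 -> 120
FD 9.6: (-15.2,-10) -> (-20,-1.686) [heading=120, move]
BK 5.1: (-20,-1.686) -> (-17.45,-6.103) [heading=120, move]
PD: pen down
FD 6: (-17.45,-6.103) -> (-20.45,-0.907) [heading=120, draw]
LT 120: heading 120 -> 240
BK 5.8: (-20.45,-0.907) -> (-17.55,4.116) [heading=240, draw]
RT 72: heading 240 -> 168
FD 4.7: (-17.55,4.116) -> (-22.147,5.093) [heading=168, draw]
RT 72: heading 168 -> 96
LT 120: heading 96 -> 216
FD 14.6: (-22.147,5.093) -> (-33.959,-3.488) [heading=216, draw]
FD 14.3: (-33.959,-3.488) -> (-45.528,-11.894) [heading=216, draw]
Final: pos=(-45.528,-11.894), heading=216, 6 segment(s) drawn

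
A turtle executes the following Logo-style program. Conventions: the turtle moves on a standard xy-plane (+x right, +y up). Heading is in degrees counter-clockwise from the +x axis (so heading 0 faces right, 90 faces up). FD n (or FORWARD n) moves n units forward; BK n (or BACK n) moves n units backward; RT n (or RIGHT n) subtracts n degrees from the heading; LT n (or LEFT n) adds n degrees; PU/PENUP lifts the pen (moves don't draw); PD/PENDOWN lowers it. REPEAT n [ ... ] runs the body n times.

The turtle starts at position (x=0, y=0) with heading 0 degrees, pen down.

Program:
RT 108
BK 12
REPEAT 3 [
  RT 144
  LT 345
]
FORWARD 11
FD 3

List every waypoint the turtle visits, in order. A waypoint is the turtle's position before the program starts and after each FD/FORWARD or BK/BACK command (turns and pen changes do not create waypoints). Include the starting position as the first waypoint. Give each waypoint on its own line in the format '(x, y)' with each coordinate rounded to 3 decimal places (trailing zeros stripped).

Answer: (0, 0)
(3.708, 11.413)
(-4.07, 19.191)
(-6.191, 21.312)

Derivation:
Executing turtle program step by step:
Start: pos=(0,0), heading=0, pen down
RT 108: heading 0 -> 252
BK 12: (0,0) -> (3.708,11.413) [heading=252, draw]
REPEAT 3 [
  -- iteration 1/3 --
  RT 144: heading 252 -> 108
  LT 345: heading 108 -> 93
  -- iteration 2/3 --
  RT 144: heading 93 -> 309
  LT 345: heading 309 -> 294
  -- iteration 3/3 --
  RT 144: heading 294 -> 150
  LT 345: heading 150 -> 135
]
FD 11: (3.708,11.413) -> (-4.07,19.191) [heading=135, draw]
FD 3: (-4.07,19.191) -> (-6.191,21.312) [heading=135, draw]
Final: pos=(-6.191,21.312), heading=135, 3 segment(s) drawn
Waypoints (4 total):
(0, 0)
(3.708, 11.413)
(-4.07, 19.191)
(-6.191, 21.312)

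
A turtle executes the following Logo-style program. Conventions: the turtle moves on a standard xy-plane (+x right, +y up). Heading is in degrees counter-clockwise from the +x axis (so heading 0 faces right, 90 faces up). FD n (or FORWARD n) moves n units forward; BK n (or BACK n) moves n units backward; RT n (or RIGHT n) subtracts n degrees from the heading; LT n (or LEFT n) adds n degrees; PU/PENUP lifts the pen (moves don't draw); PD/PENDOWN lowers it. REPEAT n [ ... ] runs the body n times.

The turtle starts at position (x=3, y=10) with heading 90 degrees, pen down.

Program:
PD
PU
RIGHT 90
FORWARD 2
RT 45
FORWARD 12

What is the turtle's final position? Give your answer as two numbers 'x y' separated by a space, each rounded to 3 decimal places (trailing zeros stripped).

Answer: 13.485 1.515

Derivation:
Executing turtle program step by step:
Start: pos=(3,10), heading=90, pen down
PD: pen down
PU: pen up
RT 90: heading 90 -> 0
FD 2: (3,10) -> (5,10) [heading=0, move]
RT 45: heading 0 -> 315
FD 12: (5,10) -> (13.485,1.515) [heading=315, move]
Final: pos=(13.485,1.515), heading=315, 0 segment(s) drawn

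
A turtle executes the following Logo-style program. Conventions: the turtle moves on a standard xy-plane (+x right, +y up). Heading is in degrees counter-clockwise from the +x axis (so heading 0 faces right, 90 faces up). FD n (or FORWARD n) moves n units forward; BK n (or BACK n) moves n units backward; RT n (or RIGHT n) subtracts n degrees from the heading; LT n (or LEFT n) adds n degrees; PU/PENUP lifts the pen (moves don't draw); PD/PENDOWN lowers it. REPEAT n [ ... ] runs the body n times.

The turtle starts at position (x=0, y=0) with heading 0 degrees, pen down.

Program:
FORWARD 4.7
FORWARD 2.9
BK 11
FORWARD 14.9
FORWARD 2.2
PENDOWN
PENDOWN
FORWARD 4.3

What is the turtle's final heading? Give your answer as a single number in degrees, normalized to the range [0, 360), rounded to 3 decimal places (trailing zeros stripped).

Answer: 0

Derivation:
Executing turtle program step by step:
Start: pos=(0,0), heading=0, pen down
FD 4.7: (0,0) -> (4.7,0) [heading=0, draw]
FD 2.9: (4.7,0) -> (7.6,0) [heading=0, draw]
BK 11: (7.6,0) -> (-3.4,0) [heading=0, draw]
FD 14.9: (-3.4,0) -> (11.5,0) [heading=0, draw]
FD 2.2: (11.5,0) -> (13.7,0) [heading=0, draw]
PD: pen down
PD: pen down
FD 4.3: (13.7,0) -> (18,0) [heading=0, draw]
Final: pos=(18,0), heading=0, 6 segment(s) drawn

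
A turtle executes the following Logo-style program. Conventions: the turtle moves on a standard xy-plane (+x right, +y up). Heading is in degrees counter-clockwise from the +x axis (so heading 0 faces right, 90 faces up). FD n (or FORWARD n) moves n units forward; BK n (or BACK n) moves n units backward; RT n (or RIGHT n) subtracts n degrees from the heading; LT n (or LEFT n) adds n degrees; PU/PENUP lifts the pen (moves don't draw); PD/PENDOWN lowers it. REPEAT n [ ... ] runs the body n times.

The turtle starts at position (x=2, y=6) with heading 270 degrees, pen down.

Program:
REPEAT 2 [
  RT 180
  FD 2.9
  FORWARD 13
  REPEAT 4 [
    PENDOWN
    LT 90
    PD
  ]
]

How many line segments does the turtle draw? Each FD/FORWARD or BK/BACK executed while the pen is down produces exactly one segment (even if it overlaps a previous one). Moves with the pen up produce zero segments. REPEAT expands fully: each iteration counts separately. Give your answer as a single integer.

Executing turtle program step by step:
Start: pos=(2,6), heading=270, pen down
REPEAT 2 [
  -- iteration 1/2 --
  RT 180: heading 270 -> 90
  FD 2.9: (2,6) -> (2,8.9) [heading=90, draw]
  FD 13: (2,8.9) -> (2,21.9) [heading=90, draw]
  REPEAT 4 [
    -- iteration 1/4 --
    PD: pen down
    LT 90: heading 90 -> 180
    PD: pen down
    -- iteration 2/4 --
    PD: pen down
    LT 90: heading 180 -> 270
    PD: pen down
    -- iteration 3/4 --
    PD: pen down
    LT 90: heading 270 -> 0
    PD: pen down
    -- iteration 4/4 --
    PD: pen down
    LT 90: heading 0 -> 90
    PD: pen down
  ]
  -- iteration 2/2 --
  RT 180: heading 90 -> 270
  FD 2.9: (2,21.9) -> (2,19) [heading=270, draw]
  FD 13: (2,19) -> (2,6) [heading=270, draw]
  REPEAT 4 [
    -- iteration 1/4 --
    PD: pen down
    LT 90: heading 270 -> 0
    PD: pen down
    -- iteration 2/4 --
    PD: pen down
    LT 90: heading 0 -> 90
    PD: pen down
    -- iteration 3/4 --
    PD: pen down
    LT 90: heading 90 -> 180
    PD: pen down
    -- iteration 4/4 --
    PD: pen down
    LT 90: heading 180 -> 270
    PD: pen down
  ]
]
Final: pos=(2,6), heading=270, 4 segment(s) drawn
Segments drawn: 4

Answer: 4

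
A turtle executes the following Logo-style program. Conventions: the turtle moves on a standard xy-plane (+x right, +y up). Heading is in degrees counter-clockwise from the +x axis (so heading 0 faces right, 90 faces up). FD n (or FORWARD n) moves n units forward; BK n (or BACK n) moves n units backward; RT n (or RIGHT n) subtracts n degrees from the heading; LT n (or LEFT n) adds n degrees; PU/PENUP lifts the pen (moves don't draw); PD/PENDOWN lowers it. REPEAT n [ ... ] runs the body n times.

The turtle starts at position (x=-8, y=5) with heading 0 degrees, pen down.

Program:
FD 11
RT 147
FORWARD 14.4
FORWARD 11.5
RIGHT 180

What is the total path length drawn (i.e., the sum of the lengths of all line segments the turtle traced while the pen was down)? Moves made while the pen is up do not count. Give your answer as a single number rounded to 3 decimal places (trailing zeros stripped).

Executing turtle program step by step:
Start: pos=(-8,5), heading=0, pen down
FD 11: (-8,5) -> (3,5) [heading=0, draw]
RT 147: heading 0 -> 213
FD 14.4: (3,5) -> (-9.077,-2.843) [heading=213, draw]
FD 11.5: (-9.077,-2.843) -> (-18.722,-9.106) [heading=213, draw]
RT 180: heading 213 -> 33
Final: pos=(-18.722,-9.106), heading=33, 3 segment(s) drawn

Segment lengths:
  seg 1: (-8,5) -> (3,5), length = 11
  seg 2: (3,5) -> (-9.077,-2.843), length = 14.4
  seg 3: (-9.077,-2.843) -> (-18.722,-9.106), length = 11.5
Total = 36.9

Answer: 36.9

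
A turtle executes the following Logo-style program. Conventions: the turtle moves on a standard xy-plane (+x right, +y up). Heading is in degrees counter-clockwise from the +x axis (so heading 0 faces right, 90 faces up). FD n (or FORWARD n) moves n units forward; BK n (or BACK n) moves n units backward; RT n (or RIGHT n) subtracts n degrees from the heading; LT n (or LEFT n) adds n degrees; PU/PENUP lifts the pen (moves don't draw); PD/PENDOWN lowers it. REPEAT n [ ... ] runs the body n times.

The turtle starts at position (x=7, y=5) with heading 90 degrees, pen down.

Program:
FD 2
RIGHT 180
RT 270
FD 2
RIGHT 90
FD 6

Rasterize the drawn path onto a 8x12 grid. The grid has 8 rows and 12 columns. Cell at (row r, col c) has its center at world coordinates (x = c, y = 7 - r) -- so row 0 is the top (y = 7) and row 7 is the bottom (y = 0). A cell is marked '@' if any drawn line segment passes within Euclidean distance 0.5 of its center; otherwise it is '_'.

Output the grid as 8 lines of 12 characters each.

Answer: _______@@@__
_______@_@__
_______@_@__
_________@__
_________@__
_________@__
_________@__
____________

Derivation:
Segment 0: (7,5) -> (7,7)
Segment 1: (7,7) -> (9,7)
Segment 2: (9,7) -> (9,1)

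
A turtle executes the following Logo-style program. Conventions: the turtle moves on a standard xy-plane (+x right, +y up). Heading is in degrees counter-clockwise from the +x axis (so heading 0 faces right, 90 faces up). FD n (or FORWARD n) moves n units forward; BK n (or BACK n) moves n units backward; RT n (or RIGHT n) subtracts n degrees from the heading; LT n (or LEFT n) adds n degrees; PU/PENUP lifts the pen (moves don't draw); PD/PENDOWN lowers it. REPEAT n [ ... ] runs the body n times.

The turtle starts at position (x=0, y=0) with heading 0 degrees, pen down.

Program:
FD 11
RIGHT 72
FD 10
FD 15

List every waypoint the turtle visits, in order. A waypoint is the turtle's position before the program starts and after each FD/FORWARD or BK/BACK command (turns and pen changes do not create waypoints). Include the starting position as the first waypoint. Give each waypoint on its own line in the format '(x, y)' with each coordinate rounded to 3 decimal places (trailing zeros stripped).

Executing turtle program step by step:
Start: pos=(0,0), heading=0, pen down
FD 11: (0,0) -> (11,0) [heading=0, draw]
RT 72: heading 0 -> 288
FD 10: (11,0) -> (14.09,-9.511) [heading=288, draw]
FD 15: (14.09,-9.511) -> (18.725,-23.776) [heading=288, draw]
Final: pos=(18.725,-23.776), heading=288, 3 segment(s) drawn
Waypoints (4 total):
(0, 0)
(11, 0)
(14.09, -9.511)
(18.725, -23.776)

Answer: (0, 0)
(11, 0)
(14.09, -9.511)
(18.725, -23.776)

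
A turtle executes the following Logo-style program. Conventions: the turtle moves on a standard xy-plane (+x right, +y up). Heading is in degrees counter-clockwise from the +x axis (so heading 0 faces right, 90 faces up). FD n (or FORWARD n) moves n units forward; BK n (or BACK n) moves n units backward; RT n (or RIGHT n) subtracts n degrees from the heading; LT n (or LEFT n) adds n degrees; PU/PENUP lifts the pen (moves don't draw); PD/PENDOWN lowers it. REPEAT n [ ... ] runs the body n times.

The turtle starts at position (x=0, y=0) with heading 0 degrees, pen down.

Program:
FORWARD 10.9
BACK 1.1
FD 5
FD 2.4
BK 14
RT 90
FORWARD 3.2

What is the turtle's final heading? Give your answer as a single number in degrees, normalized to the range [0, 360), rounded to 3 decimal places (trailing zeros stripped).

Answer: 270

Derivation:
Executing turtle program step by step:
Start: pos=(0,0), heading=0, pen down
FD 10.9: (0,0) -> (10.9,0) [heading=0, draw]
BK 1.1: (10.9,0) -> (9.8,0) [heading=0, draw]
FD 5: (9.8,0) -> (14.8,0) [heading=0, draw]
FD 2.4: (14.8,0) -> (17.2,0) [heading=0, draw]
BK 14: (17.2,0) -> (3.2,0) [heading=0, draw]
RT 90: heading 0 -> 270
FD 3.2: (3.2,0) -> (3.2,-3.2) [heading=270, draw]
Final: pos=(3.2,-3.2), heading=270, 6 segment(s) drawn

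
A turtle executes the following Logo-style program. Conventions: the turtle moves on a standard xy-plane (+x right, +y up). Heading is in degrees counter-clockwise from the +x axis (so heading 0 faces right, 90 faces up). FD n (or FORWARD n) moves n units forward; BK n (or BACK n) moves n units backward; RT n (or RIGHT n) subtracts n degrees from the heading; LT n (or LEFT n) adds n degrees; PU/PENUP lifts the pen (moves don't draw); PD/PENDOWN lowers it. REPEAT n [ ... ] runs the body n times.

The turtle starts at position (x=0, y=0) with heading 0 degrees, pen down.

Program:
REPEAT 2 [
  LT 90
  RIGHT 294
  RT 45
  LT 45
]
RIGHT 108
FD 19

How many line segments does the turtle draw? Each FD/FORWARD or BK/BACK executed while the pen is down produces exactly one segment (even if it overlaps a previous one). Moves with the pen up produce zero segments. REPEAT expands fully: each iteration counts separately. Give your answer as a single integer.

Executing turtle program step by step:
Start: pos=(0,0), heading=0, pen down
REPEAT 2 [
  -- iteration 1/2 --
  LT 90: heading 0 -> 90
  RT 294: heading 90 -> 156
  RT 45: heading 156 -> 111
  LT 45: heading 111 -> 156
  -- iteration 2/2 --
  LT 90: heading 156 -> 246
  RT 294: heading 246 -> 312
  RT 45: heading 312 -> 267
  LT 45: heading 267 -> 312
]
RT 108: heading 312 -> 204
FD 19: (0,0) -> (-17.357,-7.728) [heading=204, draw]
Final: pos=(-17.357,-7.728), heading=204, 1 segment(s) drawn
Segments drawn: 1

Answer: 1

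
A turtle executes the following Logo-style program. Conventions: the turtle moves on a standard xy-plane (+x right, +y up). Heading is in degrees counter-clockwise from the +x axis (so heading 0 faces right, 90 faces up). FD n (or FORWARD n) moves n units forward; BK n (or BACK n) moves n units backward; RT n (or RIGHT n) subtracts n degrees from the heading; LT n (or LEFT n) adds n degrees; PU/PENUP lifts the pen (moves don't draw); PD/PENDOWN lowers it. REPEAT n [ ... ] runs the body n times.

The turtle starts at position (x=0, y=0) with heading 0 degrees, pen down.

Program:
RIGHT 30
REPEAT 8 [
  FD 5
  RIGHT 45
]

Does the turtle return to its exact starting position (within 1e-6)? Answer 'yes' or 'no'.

Executing turtle program step by step:
Start: pos=(0,0), heading=0, pen down
RT 30: heading 0 -> 330
REPEAT 8 [
  -- iteration 1/8 --
  FD 5: (0,0) -> (4.33,-2.5) [heading=330, draw]
  RT 45: heading 330 -> 285
  -- iteration 2/8 --
  FD 5: (4.33,-2.5) -> (5.624,-7.33) [heading=285, draw]
  RT 45: heading 285 -> 240
  -- iteration 3/8 --
  FD 5: (5.624,-7.33) -> (3.124,-11.66) [heading=240, draw]
  RT 45: heading 240 -> 195
  -- iteration 4/8 --
  FD 5: (3.124,-11.66) -> (-1.705,-12.954) [heading=195, draw]
  RT 45: heading 195 -> 150
  -- iteration 5/8 --
  FD 5: (-1.705,-12.954) -> (-6.036,-10.454) [heading=150, draw]
  RT 45: heading 150 -> 105
  -- iteration 6/8 --
  FD 5: (-6.036,-10.454) -> (-7.33,-5.624) [heading=105, draw]
  RT 45: heading 105 -> 60
  -- iteration 7/8 --
  FD 5: (-7.33,-5.624) -> (-4.83,-1.294) [heading=60, draw]
  RT 45: heading 60 -> 15
  -- iteration 8/8 --
  FD 5: (-4.83,-1.294) -> (0,0) [heading=15, draw]
  RT 45: heading 15 -> 330
]
Final: pos=(0,0), heading=330, 8 segment(s) drawn

Start position: (0, 0)
Final position: (0, 0)
Distance = 0; < 1e-6 -> CLOSED

Answer: yes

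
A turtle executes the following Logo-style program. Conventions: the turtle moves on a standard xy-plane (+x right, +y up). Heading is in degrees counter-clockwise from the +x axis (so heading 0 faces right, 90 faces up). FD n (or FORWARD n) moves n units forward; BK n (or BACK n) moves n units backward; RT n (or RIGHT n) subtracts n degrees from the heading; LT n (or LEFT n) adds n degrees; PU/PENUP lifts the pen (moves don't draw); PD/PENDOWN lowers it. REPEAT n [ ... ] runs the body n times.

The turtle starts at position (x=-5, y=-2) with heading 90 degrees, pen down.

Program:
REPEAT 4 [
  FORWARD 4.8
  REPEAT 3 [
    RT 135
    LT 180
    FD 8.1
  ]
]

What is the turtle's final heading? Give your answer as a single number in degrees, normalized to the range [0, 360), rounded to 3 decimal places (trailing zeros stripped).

Executing turtle program step by step:
Start: pos=(-5,-2), heading=90, pen down
REPEAT 4 [
  -- iteration 1/4 --
  FD 4.8: (-5,-2) -> (-5,2.8) [heading=90, draw]
  REPEAT 3 [
    -- iteration 1/3 --
    RT 135: heading 90 -> 315
    LT 180: heading 315 -> 135
    FD 8.1: (-5,2.8) -> (-10.728,8.528) [heading=135, draw]
    -- iteration 2/3 --
    RT 135: heading 135 -> 0
    LT 180: heading 0 -> 180
    FD 8.1: (-10.728,8.528) -> (-18.828,8.528) [heading=180, draw]
    -- iteration 3/3 --
    RT 135: heading 180 -> 45
    LT 180: heading 45 -> 225
    FD 8.1: (-18.828,8.528) -> (-24.555,2.8) [heading=225, draw]
  ]
  -- iteration 2/4 --
  FD 4.8: (-24.555,2.8) -> (-27.949,-0.594) [heading=225, draw]
  REPEAT 3 [
    -- iteration 1/3 --
    RT 135: heading 225 -> 90
    LT 180: heading 90 -> 270
    FD 8.1: (-27.949,-0.594) -> (-27.949,-8.694) [heading=270, draw]
    -- iteration 2/3 --
    RT 135: heading 270 -> 135
    LT 180: heading 135 -> 315
    FD 8.1: (-27.949,-8.694) -> (-22.222,-14.422) [heading=315, draw]
    -- iteration 3/3 --
    RT 135: heading 315 -> 180
    LT 180: heading 180 -> 0
    FD 8.1: (-22.222,-14.422) -> (-14.122,-14.422) [heading=0, draw]
  ]
  -- iteration 3/4 --
  FD 4.8: (-14.122,-14.422) -> (-9.322,-14.422) [heading=0, draw]
  REPEAT 3 [
    -- iteration 1/3 --
    RT 135: heading 0 -> 225
    LT 180: heading 225 -> 45
    FD 8.1: (-9.322,-14.422) -> (-3.594,-8.694) [heading=45, draw]
    -- iteration 2/3 --
    RT 135: heading 45 -> 270
    LT 180: heading 270 -> 90
    FD 8.1: (-3.594,-8.694) -> (-3.594,-0.594) [heading=90, draw]
    -- iteration 3/3 --
    RT 135: heading 90 -> 315
    LT 180: heading 315 -> 135
    FD 8.1: (-3.594,-0.594) -> (-9.322,5.133) [heading=135, draw]
  ]
  -- iteration 4/4 --
  FD 4.8: (-9.322,5.133) -> (-12.716,8.528) [heading=135, draw]
  REPEAT 3 [
    -- iteration 1/3 --
    RT 135: heading 135 -> 0
    LT 180: heading 0 -> 180
    FD 8.1: (-12.716,8.528) -> (-20.816,8.528) [heading=180, draw]
    -- iteration 2/3 --
    RT 135: heading 180 -> 45
    LT 180: heading 45 -> 225
    FD 8.1: (-20.816,8.528) -> (-26.543,2.8) [heading=225, draw]
    -- iteration 3/3 --
    RT 135: heading 225 -> 90
    LT 180: heading 90 -> 270
    FD 8.1: (-26.543,2.8) -> (-26.543,-5.3) [heading=270, draw]
  ]
]
Final: pos=(-26.543,-5.3), heading=270, 16 segment(s) drawn

Answer: 270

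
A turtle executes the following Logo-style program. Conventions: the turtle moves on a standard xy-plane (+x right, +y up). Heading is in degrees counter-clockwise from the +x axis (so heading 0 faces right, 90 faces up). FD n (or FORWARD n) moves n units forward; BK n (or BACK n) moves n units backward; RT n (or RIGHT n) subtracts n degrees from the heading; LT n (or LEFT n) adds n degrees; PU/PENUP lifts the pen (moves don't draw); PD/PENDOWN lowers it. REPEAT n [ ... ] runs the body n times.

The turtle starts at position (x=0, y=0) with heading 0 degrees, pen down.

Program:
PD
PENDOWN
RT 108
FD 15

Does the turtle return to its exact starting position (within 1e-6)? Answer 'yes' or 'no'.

Answer: no

Derivation:
Executing turtle program step by step:
Start: pos=(0,0), heading=0, pen down
PD: pen down
PD: pen down
RT 108: heading 0 -> 252
FD 15: (0,0) -> (-4.635,-14.266) [heading=252, draw]
Final: pos=(-4.635,-14.266), heading=252, 1 segment(s) drawn

Start position: (0, 0)
Final position: (-4.635, -14.266)
Distance = 15; >= 1e-6 -> NOT closed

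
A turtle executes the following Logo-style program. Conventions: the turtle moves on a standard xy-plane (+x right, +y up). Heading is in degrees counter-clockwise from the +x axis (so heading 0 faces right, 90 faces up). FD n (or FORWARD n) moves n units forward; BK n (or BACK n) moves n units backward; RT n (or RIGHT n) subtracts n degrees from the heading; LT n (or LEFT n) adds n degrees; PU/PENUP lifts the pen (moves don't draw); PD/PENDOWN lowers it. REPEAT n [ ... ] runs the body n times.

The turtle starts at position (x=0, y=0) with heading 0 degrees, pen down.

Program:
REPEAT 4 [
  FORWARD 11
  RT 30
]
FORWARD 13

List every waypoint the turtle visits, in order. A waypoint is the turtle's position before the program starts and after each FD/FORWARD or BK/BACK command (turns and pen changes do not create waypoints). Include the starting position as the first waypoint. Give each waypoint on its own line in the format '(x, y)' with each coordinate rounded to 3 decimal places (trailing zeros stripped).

Answer: (0, 0)
(11, 0)
(20.526, -5.5)
(26.026, -15.026)
(26.026, -26.026)
(19.526, -37.285)

Derivation:
Executing turtle program step by step:
Start: pos=(0,0), heading=0, pen down
REPEAT 4 [
  -- iteration 1/4 --
  FD 11: (0,0) -> (11,0) [heading=0, draw]
  RT 30: heading 0 -> 330
  -- iteration 2/4 --
  FD 11: (11,0) -> (20.526,-5.5) [heading=330, draw]
  RT 30: heading 330 -> 300
  -- iteration 3/4 --
  FD 11: (20.526,-5.5) -> (26.026,-15.026) [heading=300, draw]
  RT 30: heading 300 -> 270
  -- iteration 4/4 --
  FD 11: (26.026,-15.026) -> (26.026,-26.026) [heading=270, draw]
  RT 30: heading 270 -> 240
]
FD 13: (26.026,-26.026) -> (19.526,-37.285) [heading=240, draw]
Final: pos=(19.526,-37.285), heading=240, 5 segment(s) drawn
Waypoints (6 total):
(0, 0)
(11, 0)
(20.526, -5.5)
(26.026, -15.026)
(26.026, -26.026)
(19.526, -37.285)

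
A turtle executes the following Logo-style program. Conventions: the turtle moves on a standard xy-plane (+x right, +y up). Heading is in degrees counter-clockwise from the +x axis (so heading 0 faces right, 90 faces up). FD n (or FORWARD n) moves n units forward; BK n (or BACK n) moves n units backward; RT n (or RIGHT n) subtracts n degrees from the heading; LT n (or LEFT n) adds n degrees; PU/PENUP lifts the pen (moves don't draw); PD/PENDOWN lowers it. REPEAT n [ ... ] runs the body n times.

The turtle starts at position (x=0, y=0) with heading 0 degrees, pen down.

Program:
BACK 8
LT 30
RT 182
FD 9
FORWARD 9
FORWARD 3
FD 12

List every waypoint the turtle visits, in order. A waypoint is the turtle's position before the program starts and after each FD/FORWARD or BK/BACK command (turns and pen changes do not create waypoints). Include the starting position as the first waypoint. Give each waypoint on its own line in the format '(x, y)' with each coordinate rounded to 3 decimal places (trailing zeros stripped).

Answer: (0, 0)
(-8, 0)
(-15.947, -4.225)
(-23.893, -8.45)
(-26.542, -9.859)
(-37.137, -15.493)

Derivation:
Executing turtle program step by step:
Start: pos=(0,0), heading=0, pen down
BK 8: (0,0) -> (-8,0) [heading=0, draw]
LT 30: heading 0 -> 30
RT 182: heading 30 -> 208
FD 9: (-8,0) -> (-15.947,-4.225) [heading=208, draw]
FD 9: (-15.947,-4.225) -> (-23.893,-8.45) [heading=208, draw]
FD 3: (-23.893,-8.45) -> (-26.542,-9.859) [heading=208, draw]
FD 12: (-26.542,-9.859) -> (-37.137,-15.493) [heading=208, draw]
Final: pos=(-37.137,-15.493), heading=208, 5 segment(s) drawn
Waypoints (6 total):
(0, 0)
(-8, 0)
(-15.947, -4.225)
(-23.893, -8.45)
(-26.542, -9.859)
(-37.137, -15.493)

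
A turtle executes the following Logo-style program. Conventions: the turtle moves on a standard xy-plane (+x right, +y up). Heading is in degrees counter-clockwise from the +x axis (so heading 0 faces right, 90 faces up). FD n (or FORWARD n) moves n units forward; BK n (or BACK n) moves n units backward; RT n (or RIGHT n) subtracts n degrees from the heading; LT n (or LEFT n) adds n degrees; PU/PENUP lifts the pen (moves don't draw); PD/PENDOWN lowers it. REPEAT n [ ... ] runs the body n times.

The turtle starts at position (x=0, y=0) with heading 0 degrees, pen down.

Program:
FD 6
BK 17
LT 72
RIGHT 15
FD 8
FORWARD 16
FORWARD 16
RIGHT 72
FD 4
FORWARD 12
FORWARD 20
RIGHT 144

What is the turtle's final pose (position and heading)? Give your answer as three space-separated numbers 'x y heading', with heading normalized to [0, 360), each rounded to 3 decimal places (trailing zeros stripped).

Executing turtle program step by step:
Start: pos=(0,0), heading=0, pen down
FD 6: (0,0) -> (6,0) [heading=0, draw]
BK 17: (6,0) -> (-11,0) [heading=0, draw]
LT 72: heading 0 -> 72
RT 15: heading 72 -> 57
FD 8: (-11,0) -> (-6.643,6.709) [heading=57, draw]
FD 16: (-6.643,6.709) -> (2.071,20.128) [heading=57, draw]
FD 16: (2.071,20.128) -> (10.786,33.547) [heading=57, draw]
RT 72: heading 57 -> 345
FD 4: (10.786,33.547) -> (14.649,32.512) [heading=345, draw]
FD 12: (14.649,32.512) -> (26.24,29.406) [heading=345, draw]
FD 20: (26.24,29.406) -> (45.559,24.229) [heading=345, draw]
RT 144: heading 345 -> 201
Final: pos=(45.559,24.229), heading=201, 8 segment(s) drawn

Answer: 45.559 24.229 201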